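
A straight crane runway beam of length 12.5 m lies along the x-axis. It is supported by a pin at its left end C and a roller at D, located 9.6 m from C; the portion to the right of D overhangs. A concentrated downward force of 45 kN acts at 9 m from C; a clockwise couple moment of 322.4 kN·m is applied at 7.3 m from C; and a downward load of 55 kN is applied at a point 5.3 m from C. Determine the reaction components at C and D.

C_x = 0, C_y = -6.135 kN, D_y = 106.1 kN

Taking moments about C: D_y·9.6 − 45·9 − 322.4 − 55·5.3 = 0 → D_y = 1018.9/9.6 = 106.135 ≈ 106.1 kN.
ΣF_y = 0: C_y + 106.135 − 45 − 55 = 0 → C_y = -6.135 kN.
ΣF_x = 0: no horizontal applied forces, so C_x = 0.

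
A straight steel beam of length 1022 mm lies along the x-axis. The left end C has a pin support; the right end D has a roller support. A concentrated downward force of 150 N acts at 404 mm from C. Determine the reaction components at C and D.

C_x = 0, C_y = 90.70 N, D_y = 59.30 N

ΣM about C: D_y·1022 − 150·404 = 0 → D_y = 60600/1022 = 59.2955 ≈ 59.30 N.
ΣF_y = 0: C_y + 59.2955 − 150 = 0 → C_y = 90.70 N.
ΣF_x = 0: no horizontal applied forces, so C_x = 0.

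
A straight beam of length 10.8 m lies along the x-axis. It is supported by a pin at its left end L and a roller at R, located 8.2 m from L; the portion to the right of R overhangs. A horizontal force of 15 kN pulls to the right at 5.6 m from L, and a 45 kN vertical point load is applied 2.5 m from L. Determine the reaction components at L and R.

L_x = -15.00 kN, L_y = 31.28 kN, R_y = 13.72 kN

Taking moments about L: R_y·8.2 − 45·2.5 = 0 → R_y = 112.5/8.2 = 13.7195 ≈ 13.72 kN.
ΣF_y = 0: L_y + 13.7195 − 45 = 0 → L_y = 31.28 kN.
ΣF_x = 0: L_x + 15 = 0 → L_x = -15.00 kN.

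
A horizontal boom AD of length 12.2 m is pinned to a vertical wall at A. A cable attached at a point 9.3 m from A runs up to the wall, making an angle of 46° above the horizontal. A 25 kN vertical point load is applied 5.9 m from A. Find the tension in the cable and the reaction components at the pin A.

ΣM about A: T·sin46°·9.3 − 25·5.9 = 0 → T = 147.5/(9.3·0.71934) = 22.0483 ≈ 22.05 kN.
ΣF_x = 0: A_x − T·cos46° = 0 → A_x = 22.0483 × 0.694658 = 15.32 kN.
ΣF_y = 0: A_y + T·sin46° − 25 = 0 → A_y = 25 − 22.0483 × 0.71934 = 9.140 kN.

T = 22.05 kN, A_x = 15.32 kN, A_y = 9.140 kN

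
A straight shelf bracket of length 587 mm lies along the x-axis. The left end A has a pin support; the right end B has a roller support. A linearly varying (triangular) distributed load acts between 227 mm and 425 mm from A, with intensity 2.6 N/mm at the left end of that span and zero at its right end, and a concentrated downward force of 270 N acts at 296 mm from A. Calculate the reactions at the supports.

Resultant of the triangular load: ½ × 2.6 × 198 = 257.4 N, acting at 293 mm from A (one-third of the span from the peak).
ΣM about A: B_y·587 − (½·2.6·198)·293 − 270·296 = 0 → B_y = 155338.2/587 = 264.631 ≈ 264.6 N.
ΣF_y = 0: A_y + 264.631 − ½·2.6·198 − 270 = 0 → A_y = 262.8 N.
ΣF_x = 0: no horizontal applied forces, so A_x = 0.

A_x = 0, A_y = 262.8 N, B_y = 264.6 N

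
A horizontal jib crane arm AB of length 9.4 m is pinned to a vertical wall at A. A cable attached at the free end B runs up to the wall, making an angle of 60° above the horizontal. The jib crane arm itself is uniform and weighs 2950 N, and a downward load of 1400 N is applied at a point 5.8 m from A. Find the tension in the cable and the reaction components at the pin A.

T = 2701 N, A_x = 1350 N, A_y = 2011 N

ΣM about A: T·sin60°·9.4 − 2950·4.7 − 1400·5.8 = 0 → T = 21985/(9.4·0.866025) = 2700.65 ≈ 2701 N.
ΣF_x = 0: A_x − T·cos60° = 0 → A_x = 2700.65 × 0.5 = 1350 N.
ΣF_y = 0: A_y + T·sin60° − 2950 − 1400 = 0 → A_y = 4350 − 2700.65 × 0.866025 = 2011 N.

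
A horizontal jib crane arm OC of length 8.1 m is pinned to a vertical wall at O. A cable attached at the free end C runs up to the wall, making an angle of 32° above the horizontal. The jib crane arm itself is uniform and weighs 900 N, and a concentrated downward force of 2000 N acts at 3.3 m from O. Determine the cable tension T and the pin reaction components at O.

ΣM about O: T·sin32°·8.1 − 900·4.05 − 2000·3.3 = 0 → T = 10245/(8.1·0.529919) = 2386.81 ≈ 2387 N.
ΣF_x = 0: O_x − T·cos32° = 0 → O_x = 2386.81 × 0.848048 = 2024 N.
ΣF_y = 0: O_y + T·sin32° − 900 − 2000 = 0 → O_y = 2900 − 2386.81 × 0.529919 = 1635 N.

T = 2387 N, O_x = 2024 N, O_y = 1635 N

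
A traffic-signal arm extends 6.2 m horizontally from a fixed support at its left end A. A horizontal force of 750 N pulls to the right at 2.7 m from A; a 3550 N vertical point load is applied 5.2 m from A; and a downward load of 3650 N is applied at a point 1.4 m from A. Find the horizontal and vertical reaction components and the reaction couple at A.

ΣF_x = 0: A_x + 750 = 0 → A_x = -750.0 N.
ΣF_y = 0: A_y − 3550 − 3650 = 0 → A_y = 7200 N.
ΣM about A: M_A − 3550·5.2 − 3650·1.4 = 0 → M_A = 23570 N·m.

A_x = -750.0 N, A_y = 7200 N, M_A = 23570 N·m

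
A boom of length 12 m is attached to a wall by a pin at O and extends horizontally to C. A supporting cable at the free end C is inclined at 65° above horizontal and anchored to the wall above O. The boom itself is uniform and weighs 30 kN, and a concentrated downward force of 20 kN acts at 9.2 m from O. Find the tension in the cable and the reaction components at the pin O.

T = 33.47 kN, O_x = 14.14 kN, O_y = 19.67 kN

ΣM about O: T·sin65°·12 − 30·6 − 20·9.2 = 0 → T = 364/(12·0.906308) = 33.4691 ≈ 33.47 kN.
ΣF_x = 0: O_x − T·cos65° = 0 → O_x = 33.4691 × 0.422618 = 14.14 kN.
ΣF_y = 0: O_y + T·sin65° − 30 − 20 = 0 → O_y = 50 − 33.4691 × 0.906308 = 19.67 kN.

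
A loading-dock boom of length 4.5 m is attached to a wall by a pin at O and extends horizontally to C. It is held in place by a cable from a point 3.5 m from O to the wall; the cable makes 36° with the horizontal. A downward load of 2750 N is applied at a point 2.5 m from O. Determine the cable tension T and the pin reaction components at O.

T = 3342 N, O_x = 2704 N, O_y = 785.7 N

ΣM about O: T·sin36°·3.5 − 2750·2.5 = 0 → T = 6875/(3.5·0.587785) = 3341.84 ≈ 3342 N.
ΣF_x = 0: O_x − T·cos36° = 0 → O_x = 3341.84 × 0.809017 = 2704 N.
ΣF_y = 0: O_y + T·sin36° − 2750 = 0 → O_y = 2750 − 3341.84 × 0.587785 = 785.7 N.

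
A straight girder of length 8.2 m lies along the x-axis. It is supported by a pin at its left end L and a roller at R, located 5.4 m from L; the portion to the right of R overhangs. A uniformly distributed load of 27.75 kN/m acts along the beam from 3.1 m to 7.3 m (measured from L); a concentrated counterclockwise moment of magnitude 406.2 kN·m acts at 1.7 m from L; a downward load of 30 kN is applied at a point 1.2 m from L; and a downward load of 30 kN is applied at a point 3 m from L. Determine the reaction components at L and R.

Resultant of the distributed load: 27.75 × 4.2 = 116.55 kN at 5.2 m from L.
Moments about L: R_y·5.4 − (27.75·4.2)·5.2 + 406.2 − 30·1.2 − 30·3 = 0 → R_y = 325.86/5.4 = 60.3444 ≈ 60.34 kN.
ΣF_y = 0: L_y + 60.3444 − 27.75·4.2 − 30 − 30 = 0 → L_y = 116.2 kN.
ΣF_x = 0: no horizontal applied forces, so L_x = 0.

L_x = 0, L_y = 116.2 kN, R_y = 60.34 kN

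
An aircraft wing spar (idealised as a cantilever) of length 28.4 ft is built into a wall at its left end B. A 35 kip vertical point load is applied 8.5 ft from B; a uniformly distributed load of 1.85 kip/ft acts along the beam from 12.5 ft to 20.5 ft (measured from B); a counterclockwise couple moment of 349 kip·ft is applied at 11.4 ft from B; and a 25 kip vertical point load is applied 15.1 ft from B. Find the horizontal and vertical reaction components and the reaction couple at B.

B_x = 0, B_y = 74.80 kip, M_B = 570.2 kip·ft

Resultant of the distributed load: 1.85 × 8 = 14.8 kip at 16.5 ft from B.
ΣF_x = 0: B_x = 0.
ΣF_y = 0: B_y − 35 − 1.85·8 − 25 = 0 → B_y = 74.80 kip.
ΣM about B: M_B − 35·8.5 − (1.85·8)·16.5 + 349 − 25·15.1 = 0 → M_B = 570.2 kip·ft.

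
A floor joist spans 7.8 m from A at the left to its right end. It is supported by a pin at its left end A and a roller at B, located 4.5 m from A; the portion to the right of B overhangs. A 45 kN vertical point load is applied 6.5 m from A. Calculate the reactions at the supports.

ΣM about A: B_y·4.5 − 45·6.5 = 0 → B_y = 292.5/4.5 = 65.00 kN.
ΣF_y = 0: A_y + 65 − 45 = 0 → A_y = -20.00 kN.
ΣF_x = 0: no horizontal applied forces, so A_x = 0.

A_x = 0, A_y = -20.00 kN, B_y = 65.00 kN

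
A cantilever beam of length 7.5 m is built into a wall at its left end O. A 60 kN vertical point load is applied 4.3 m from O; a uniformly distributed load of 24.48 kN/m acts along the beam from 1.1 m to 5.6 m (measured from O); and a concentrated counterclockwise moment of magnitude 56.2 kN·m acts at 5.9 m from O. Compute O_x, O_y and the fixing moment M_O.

O_x = 0, O_y = 170.2 kN, M_O = 570.8 kN·m

Resultant of the distributed load: 24.48 × 4.5 = 110.16 kN at 3.35 m from O.
ΣF_x = 0: O_x = 0.
ΣF_y = 0: O_y − 60 − 24.48·4.5 = 0 → O_y = 170.2 kN.
ΣM about O: M_O − 60·4.3 − (24.48·4.5)·3.35 + 56.2 = 0 → M_O = 570.8 kN·m.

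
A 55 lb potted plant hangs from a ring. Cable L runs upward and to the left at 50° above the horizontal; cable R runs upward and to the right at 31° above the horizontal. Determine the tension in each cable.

ΣF_x = 0: −T_L·cos50° + T_R·cos31° = 0 → T_R = 0.749897·T_L.
ΣF_y = 0: T_L·sin50° + T_R·sin31° = 55.
Substitute: T_L·(0.766044 + 0.749897·0.515038) = 55 → T_L = 47.7319 ≈ 47.73 lb.
Then T_R = 0.749897 × 47.7319 = 35.79 lb.

T_L = 47.73 lb, T_R = 35.79 lb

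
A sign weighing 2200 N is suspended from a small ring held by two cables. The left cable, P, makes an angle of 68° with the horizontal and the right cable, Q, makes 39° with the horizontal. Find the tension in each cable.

T_P = 1788 N, T_Q = 861.8 N

ΣF_x = 0: −T_P·cos68° + T_Q·cos39° = 0 → T_Q = 0.482029·T_P.
ΣF_y = 0: T_P·sin68° + T_Q·sin39° = 2200.
Substitute: T_P·(0.927184 + 0.482029·0.62932) = 2200 → T_P = 1787.84 ≈ 1788 N.
Then T_Q = 0.482029 × 1787.84 = 861.8 N.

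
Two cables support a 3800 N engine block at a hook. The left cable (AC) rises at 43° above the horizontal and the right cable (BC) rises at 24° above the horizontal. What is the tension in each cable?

T_AC = 3771 N, T_BC = 3019 N

ΣF_x = 0: −T_AC·cos43° + T_BC·cos24° = 0 → T_BC = 0.800566·T_AC.
ΣF_y = 0: T_AC·sin43° + T_BC·sin24° = 3800.
Substitute: T_AC·(0.681998 + 0.800566·0.406737) = 3800 → T_AC = 3771.27 ≈ 3771 N.
Then T_BC = 0.800566 × 3771.27 = 3019 N.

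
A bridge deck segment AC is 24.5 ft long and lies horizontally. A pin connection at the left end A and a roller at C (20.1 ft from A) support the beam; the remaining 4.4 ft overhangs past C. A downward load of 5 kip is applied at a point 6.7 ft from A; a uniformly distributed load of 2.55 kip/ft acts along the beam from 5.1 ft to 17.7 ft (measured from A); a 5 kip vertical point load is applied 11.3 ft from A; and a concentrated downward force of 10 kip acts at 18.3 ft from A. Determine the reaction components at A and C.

A_x = 0, A_y = 20.32 kip, C_y = 31.81 kip

Resultant of the distributed load: 2.55 × 12.6 = 32.13 kip at 11.4 ft from A.
Moments about A: C_y·20.1 − 5·6.7 − (2.55·12.6)·11.4 − 5·11.3 − 10·18.3 = 0 → C_y = 639.282/20.1 = 31.8051 ≈ 31.81 kip.
ΣF_y = 0: A_y + 31.8051 − 5 − 2.55·12.6 − 5 − 10 = 0 → A_y = 20.32 kip.
ΣF_x = 0: no horizontal applied forces, so A_x = 0.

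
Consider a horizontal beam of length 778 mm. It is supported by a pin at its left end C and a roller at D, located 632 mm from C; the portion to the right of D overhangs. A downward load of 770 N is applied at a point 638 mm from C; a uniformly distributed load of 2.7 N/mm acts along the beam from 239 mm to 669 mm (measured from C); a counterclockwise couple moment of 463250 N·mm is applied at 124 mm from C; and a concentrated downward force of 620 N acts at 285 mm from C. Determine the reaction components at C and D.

C_x = 0, C_y = 1393 N, D_y = 1158 N

Resultant of the distributed load: 2.7 × 430 = 1161 N at 454 mm from C.
ΣM about C: D_y·632 − 770·638 − (2.7·430)·454 + 463250 − 620·285 = 0 → D_y = 731804/632 = 1157.92 ≈ 1158 N.
ΣF_y = 0: C_y + 1157.92 − 770 − 2.7·430 − 620 = 0 → C_y = 1393 N.
ΣF_x = 0: no horizontal applied forces, so C_x = 0.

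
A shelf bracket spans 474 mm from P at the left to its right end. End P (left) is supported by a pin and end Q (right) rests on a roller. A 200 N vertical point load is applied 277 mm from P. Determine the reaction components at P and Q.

P_x = 0, P_y = 83.12 N, Q_y = 116.9 N

Taking moments about P: Q_y·474 − 200·277 = 0 → Q_y = 55400/474 = 116.878 ≈ 116.9 N.
ΣF_y = 0: P_y + 116.878 − 200 = 0 → P_y = 83.12 N.
ΣF_x = 0: no horizontal applied forces, so P_x = 0.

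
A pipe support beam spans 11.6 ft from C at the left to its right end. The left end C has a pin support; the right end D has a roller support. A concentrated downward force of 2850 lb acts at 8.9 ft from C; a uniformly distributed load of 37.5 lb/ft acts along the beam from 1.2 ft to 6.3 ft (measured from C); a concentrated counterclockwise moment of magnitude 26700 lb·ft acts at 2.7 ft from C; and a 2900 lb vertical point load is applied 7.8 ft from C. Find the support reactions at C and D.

C_x = 0, C_y = 4045 lb, D_y = 1897 lb

Resultant of the distributed load: 37.5 × 5.1 = 191.25 lb at 3.75 ft from C.
ΣM about C: D_y·11.6 − 2850·8.9 − (37.5·5.1)·3.75 + 26700 − 2900·7.8 = 0 → D_y = 22002.1875/11.6 = 1896.74 ≈ 1897 lb.
ΣF_y = 0: C_y + 1896.74 − 2850 − 37.5·5.1 − 2900 = 0 → C_y = 4045 lb.
ΣF_x = 0: no horizontal applied forces, so C_x = 0.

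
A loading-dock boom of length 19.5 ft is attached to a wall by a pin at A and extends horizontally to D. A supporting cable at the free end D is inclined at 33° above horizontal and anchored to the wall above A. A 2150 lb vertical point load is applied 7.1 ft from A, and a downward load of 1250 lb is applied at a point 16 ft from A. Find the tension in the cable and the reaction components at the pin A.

T = 3320 lb, A_x = 2785 lb, A_y = 1592 lb

ΣM about A: T·sin33°·19.5 − 2150·7.1 − 1250·16 = 0 → T = 35265/(19.5·0.544639) = 3320.48 ≈ 3320 lb.
ΣF_x = 0: A_x − T·cos33° = 0 → A_x = 3320.48 × 0.838671 = 2785 lb.
ΣF_y = 0: A_y + T·sin33° − 2150 − 1250 = 0 → A_y = 3400 − 3320.48 × 0.544639 = 1592 lb.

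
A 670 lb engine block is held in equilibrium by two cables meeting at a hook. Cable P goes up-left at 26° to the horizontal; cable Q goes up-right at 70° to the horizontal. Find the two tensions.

T_P = 230.4 lb, T_Q = 605.5 lb

ΣF_x = 0: −T_P·cos26° + T_Q·cos70° = 0 → T_Q = 2.6279·T_P.
ΣF_y = 0: T_P·sin26° + T_Q·sin70° = 670.
Substitute: T_P·(0.438371 + 2.6279·0.939693) = 670 → T_P = 230.416 ≈ 230.4 lb.
Then T_Q = 2.6279 × 230.416 = 605.5 lb.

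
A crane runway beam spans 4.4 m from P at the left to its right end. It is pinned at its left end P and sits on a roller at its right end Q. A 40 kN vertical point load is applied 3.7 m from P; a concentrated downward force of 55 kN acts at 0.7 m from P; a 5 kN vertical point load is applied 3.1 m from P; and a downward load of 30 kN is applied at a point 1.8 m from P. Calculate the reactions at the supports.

ΣM about P: Q_y·4.4 − 40·3.7 − 55·0.7 − 5·3.1 − 30·1.8 = 0 → Q_y = 256/4.4 = 58.1818 ≈ 58.18 kN.
ΣF_y = 0: P_y + 58.1818 − 40 − 55 − 5 − 30 = 0 → P_y = 71.82 kN.
ΣF_x = 0: no horizontal applied forces, so P_x = 0.

P_x = 0, P_y = 71.82 kN, Q_y = 58.18 kN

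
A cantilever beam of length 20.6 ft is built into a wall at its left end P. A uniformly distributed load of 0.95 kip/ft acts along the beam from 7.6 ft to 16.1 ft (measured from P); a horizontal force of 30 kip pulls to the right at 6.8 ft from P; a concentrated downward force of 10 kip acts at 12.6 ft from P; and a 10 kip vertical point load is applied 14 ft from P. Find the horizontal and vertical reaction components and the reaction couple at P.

Resultant of the distributed load: 0.95 × 8.5 = 8.075 kip at 11.85 ft from P.
ΣF_x = 0: P_x + 30 = 0 → P_x = -30.00 kip.
ΣF_y = 0: P_y − 0.95·8.5 − 10 − 10 = 0 → P_y = 28.08 kip.
ΣM about P: M_P − (0.95·8.5)·11.85 − 10·12.6 − 10·14 = 0 → M_P = 361.7 kip·ft.

P_x = -30.00 kip, P_y = 28.08 kip, M_P = 361.7 kip·ft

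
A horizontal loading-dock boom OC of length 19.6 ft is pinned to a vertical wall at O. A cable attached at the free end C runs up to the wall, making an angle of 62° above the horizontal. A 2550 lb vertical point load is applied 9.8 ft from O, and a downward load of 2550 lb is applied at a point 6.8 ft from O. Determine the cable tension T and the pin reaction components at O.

T = 2446 lb, O_x = 1148 lb, O_y = 2940 lb

ΣM about O: T·sin62°·19.6 − 2550·9.8 − 2550·6.8 = 0 → T = 42330/(19.6·0.882948) = 2446 lb.
ΣF_x = 0: O_x − T·cos62° = 0 → O_x = 2446 × 0.469472 = 1148 lb.
ΣF_y = 0: O_y + T·sin62° − 2550 − 2550 = 0 → O_y = 5100 − 2446 × 0.882948 = 2940 lb.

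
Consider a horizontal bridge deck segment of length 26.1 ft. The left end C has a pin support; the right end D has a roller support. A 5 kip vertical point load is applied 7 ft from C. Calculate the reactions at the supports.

C_x = 0, C_y = 3.659 kip, D_y = 1.341 kip

Taking moments about C: D_y·26.1 − 5·7 = 0 → D_y = 35/26.1 = 1.341 kip.
ΣF_y = 0: C_y + 1.341 − 5 = 0 → C_y = 3.659 kip.
ΣF_x = 0: no horizontal applied forces, so C_x = 0.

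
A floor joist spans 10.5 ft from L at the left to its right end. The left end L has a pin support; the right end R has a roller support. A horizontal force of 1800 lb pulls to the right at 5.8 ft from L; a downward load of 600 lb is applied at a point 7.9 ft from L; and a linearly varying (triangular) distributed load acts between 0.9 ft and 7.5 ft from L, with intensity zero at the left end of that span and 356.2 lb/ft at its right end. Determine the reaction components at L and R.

Resultant of the triangular load: ½ × 356.2 × 6.6 = 1175.46 lb, acting at 5.3 ft from L (one-third of the span from the peak).
Taking moments about L: R_y·10.5 − 600·7.9 − (½·356.2·6.6)·5.3 = 0 → R_y = 10969.938/10.5 = 1044.76 ≈ 1045 lb.
ΣF_y = 0: L_y + 1044.76 − 600 − ½·356.2·6.6 = 0 → L_y = 730.7 lb.
ΣF_x = 0: L_x + 1800 = 0 → L_x = -1800 lb.

L_x = -1800 lb, L_y = 730.7 lb, R_y = 1045 lb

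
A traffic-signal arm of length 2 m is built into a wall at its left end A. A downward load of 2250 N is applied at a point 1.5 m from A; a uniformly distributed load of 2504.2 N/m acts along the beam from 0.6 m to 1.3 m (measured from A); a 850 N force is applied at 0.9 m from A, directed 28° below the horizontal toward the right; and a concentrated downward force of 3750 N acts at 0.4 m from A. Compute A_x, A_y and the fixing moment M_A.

Resultant of the distributed load: 2504.2 × 0.7 = 1752.94 N at 0.95 m from A.
ΣF_x = 0: A_x + 850·cos28° = 0 → A_x = -750.5 N.
ΣF_y = 0: A_y − 2250 − 2504.2·0.7 − 850·sin28° − 3750 = 0 → A_y = 8152 N.
ΣM about A: M_A − 2250·1.5 − (2504.2·0.7)·0.95 − 850·sin28°·0.9 − 3750·0.4 = 0 → M_A = 6899 N·m.

A_x = -750.5 N, A_y = 8152 N, M_A = 6899 N·m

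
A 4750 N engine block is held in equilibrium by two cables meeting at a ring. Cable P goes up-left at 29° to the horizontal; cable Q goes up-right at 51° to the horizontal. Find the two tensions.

ΣF_x = 0: −T_P·cos29° + T_Q·cos51° = 0 → T_Q = 1.38978·T_P.
ΣF_y = 0: T_P·sin29° + T_Q·sin51° = 4750.
Substitute: T_P·(0.48481 + 1.38978·0.777146) = 4750 → T_P = 3035.39 ≈ 3035 N.
Then T_Q = 1.38978 × 3035.39 = 4219 N.

T_P = 3035 N, T_Q = 4219 N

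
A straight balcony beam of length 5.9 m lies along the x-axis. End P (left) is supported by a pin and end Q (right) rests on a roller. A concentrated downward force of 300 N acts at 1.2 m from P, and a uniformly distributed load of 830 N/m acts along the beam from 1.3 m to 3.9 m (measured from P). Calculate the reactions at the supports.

Resultant of the distributed load: 830 × 2.6 = 2158 N at 2.6 m from P.
Moments about P: Q_y·5.9 − 300·1.2 − (830·2.6)·2.6 = 0 → Q_y = 5970.8/5.9 = 1012 N.
ΣF_y = 0: P_y + 1012 − 300 − 830·2.6 = 0 → P_y = 1446 N.
ΣF_x = 0: no horizontal applied forces, so P_x = 0.

P_x = 0, P_y = 1446 N, Q_y = 1012 N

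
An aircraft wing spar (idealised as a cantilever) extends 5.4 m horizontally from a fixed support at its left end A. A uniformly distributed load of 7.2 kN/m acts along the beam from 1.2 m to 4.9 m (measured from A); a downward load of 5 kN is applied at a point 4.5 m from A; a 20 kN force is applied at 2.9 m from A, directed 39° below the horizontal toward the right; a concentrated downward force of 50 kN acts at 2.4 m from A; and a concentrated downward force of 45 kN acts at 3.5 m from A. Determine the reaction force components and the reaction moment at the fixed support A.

A_x = -15.54 kN, A_y = 139.2 kN, M_A = 417.8 kN·m

Resultant of the distributed load: 7.2 × 3.7 = 26.64 kN at 3.05 m from A.
ΣF_x = 0: A_x + 20·cos39° = 0 → A_x = -15.54 kN.
ΣF_y = 0: A_y − 7.2·3.7 − 5 − 20·sin39° − 50 − 45 = 0 → A_y = 139.2 kN.
ΣM about A: M_A − (7.2·3.7)·3.05 − 5·4.5 − 20·sin39°·2.9 − 50·2.4 − 45·3.5 = 0 → M_A = 417.8 kN·m.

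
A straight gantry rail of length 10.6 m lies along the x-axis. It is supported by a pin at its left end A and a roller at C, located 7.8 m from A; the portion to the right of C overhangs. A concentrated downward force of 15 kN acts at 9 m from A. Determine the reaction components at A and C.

A_x = 0, A_y = -2.308 kN, C_y = 17.31 kN

Taking moments about A: C_y·7.8 − 15·9 = 0 → C_y = 135/7.8 = 17.3077 ≈ 17.31 kN.
ΣF_y = 0: A_y + 17.3077 − 15 = 0 → A_y = -2.308 kN.
ΣF_x = 0: no horizontal applied forces, so A_x = 0.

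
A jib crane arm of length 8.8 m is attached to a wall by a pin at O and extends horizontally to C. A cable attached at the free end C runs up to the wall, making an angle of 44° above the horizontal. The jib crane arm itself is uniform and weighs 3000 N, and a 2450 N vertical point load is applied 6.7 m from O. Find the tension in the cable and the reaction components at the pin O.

T = 4845 N, O_x = 3485 N, O_y = 2085 N

ΣM about O: T·sin44°·8.8 − 3000·4.4 − 2450·6.7 = 0 → T = 29615/(8.8·0.694658) = 4844.6 ≈ 4845 N.
ΣF_x = 0: O_x − T·cos44° = 0 → O_x = 4844.6 × 0.71934 = 3485 N.
ΣF_y = 0: O_y + T·sin44° − 3000 − 2450 = 0 → O_y = 5450 − 4844.6 × 0.694658 = 2085 N.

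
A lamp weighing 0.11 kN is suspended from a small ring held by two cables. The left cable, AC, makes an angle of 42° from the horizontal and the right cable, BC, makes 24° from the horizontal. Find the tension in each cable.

ΣF_x = 0: −T_AC·cos42° + T_BC·cos24° = 0 → T_BC = 0.813473·T_AC.
ΣF_y = 0: T_AC·sin42° + T_BC·sin24° = 0.11.
Substitute: T_AC·(0.669131 + 0.813473·0.406737) = 0.11 → T_AC = 0.1100 kN.
Then T_BC = 0.813473 × 0.11 = 0.08948 kN.

T_AC = 0.1100 kN, T_BC = 0.08948 kN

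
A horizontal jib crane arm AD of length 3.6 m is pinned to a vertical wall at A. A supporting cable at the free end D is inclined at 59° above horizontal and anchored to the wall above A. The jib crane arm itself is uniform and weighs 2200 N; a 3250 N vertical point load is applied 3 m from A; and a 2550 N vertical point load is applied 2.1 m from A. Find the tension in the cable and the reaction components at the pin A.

T = 6178 N, A_x = 3182 N, A_y = 2704 N

ΣM about A: T·sin59°·3.6 − 2200·1.8 − 3250·3 − 2550·2.1 = 0 → T = 19065/(3.6·0.857167) = 6178.3 ≈ 6178 N.
ΣF_x = 0: A_x − T·cos59° = 0 → A_x = 6178.3 × 0.515038 = 3182 N.
ΣF_y = 0: A_y + T·sin59° − 2200 − 3250 − 2550 = 0 → A_y = 8000 − 6178.3 × 0.857167 = 2704 N.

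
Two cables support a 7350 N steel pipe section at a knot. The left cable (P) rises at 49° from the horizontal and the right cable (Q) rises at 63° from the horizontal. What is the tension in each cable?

T_P = 3599 N, T_Q = 5201 N

ΣF_x = 0: −T_P·cos49° + T_Q·cos63° = 0 → T_Q = 1.44509·T_P.
ΣF_y = 0: T_P·sin49° + T_Q·sin63° = 7350.
Substitute: T_P·(0.75471 + 1.44509·0.891007) = 7350 → T_P = 3598.89 ≈ 3599 N.
Then T_Q = 1.44509 × 3598.89 = 5201 N.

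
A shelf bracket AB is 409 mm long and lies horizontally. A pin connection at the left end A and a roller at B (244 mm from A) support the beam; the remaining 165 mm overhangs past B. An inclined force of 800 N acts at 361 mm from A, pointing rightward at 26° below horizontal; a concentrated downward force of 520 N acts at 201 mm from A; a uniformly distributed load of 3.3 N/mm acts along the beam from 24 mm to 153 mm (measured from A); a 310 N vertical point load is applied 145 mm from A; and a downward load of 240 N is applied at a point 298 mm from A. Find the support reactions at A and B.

Resultant of the distributed load: 3.3 × 129 = 425.7 N at 88.5 mm from A.
Moments about A: B_y·244 − 800·sin26°·361 − 520·201 − (3.3·129)·88.5 − 310·145 − 240·298 = 0 → B_y = 385266/244 = 1578.96 ≈ 1579 N.
ΣF_y = 0: A_y + 1578.96 − 800·sin26° − 520 − 3.3·129 − 310 − 240 = 0 → A_y = 267.4 N.
ΣF_x = 0: A_x + 800·cos26° = 0 → A_x = -719.0 N.

A_x = -719.0 N, A_y = 267.4 N, B_y = 1579 N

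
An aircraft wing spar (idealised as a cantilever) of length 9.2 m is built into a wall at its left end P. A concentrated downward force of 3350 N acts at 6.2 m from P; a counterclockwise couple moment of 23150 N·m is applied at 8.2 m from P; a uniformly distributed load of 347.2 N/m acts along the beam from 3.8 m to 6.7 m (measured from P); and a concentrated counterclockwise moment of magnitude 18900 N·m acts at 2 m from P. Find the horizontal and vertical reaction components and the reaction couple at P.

P_x = 0, P_y = 4357 N, M_P = -15990 N·m

Resultant of the distributed load: 347.2 × 2.9 = 1006.88 N at 5.25 m from P.
ΣF_x = 0: P_x = 0.
ΣF_y = 0: P_y − 3350 − 347.2·2.9 = 0 → P_y = 4357 N.
ΣM about P: M_P − 3350·6.2 + 23150 − (347.2·2.9)·5.25 + 18900 = 0 → M_P = -15990 N·m.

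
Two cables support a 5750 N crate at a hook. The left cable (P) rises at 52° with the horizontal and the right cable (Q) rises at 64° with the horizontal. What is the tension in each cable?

T_P = 2804 N, T_Q = 3939 N

ΣF_x = 0: −T_P·cos52° + T_Q·cos64° = 0 → T_Q = 1.40443·T_P.
ΣF_y = 0: T_P·sin52° + T_Q·sin64° = 5750.
Substitute: T_P·(0.788011 + 1.40443·0.898794) = 5750 → T_P = 2804.46 ≈ 2804 N.
Then T_Q = 1.40443 × 2804.46 = 3939 N.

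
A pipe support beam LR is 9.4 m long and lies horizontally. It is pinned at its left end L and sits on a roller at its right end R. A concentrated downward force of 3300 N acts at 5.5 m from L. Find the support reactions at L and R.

Taking moments about L: R_y·9.4 − 3300·5.5 = 0 → R_y = 18150/9.4 = 1930.85 ≈ 1931 N.
ΣF_y = 0: L_y + 1930.85 − 3300 = 0 → L_y = 1369 N.
ΣF_x = 0: no horizontal applied forces, so L_x = 0.

L_x = 0, L_y = 1369 N, R_y = 1931 N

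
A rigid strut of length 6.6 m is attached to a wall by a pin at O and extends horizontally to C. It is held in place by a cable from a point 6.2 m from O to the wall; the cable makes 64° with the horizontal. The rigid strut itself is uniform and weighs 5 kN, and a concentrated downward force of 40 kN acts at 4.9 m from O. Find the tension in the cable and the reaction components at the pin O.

T = 38.13 kN, O_x = 16.72 kN, O_y = 10.73 kN

ΣM about O: T·sin64°·6.2 − 5·3.3 − 40·4.9 = 0 → T = 212.5/(6.2·0.898794) = 38.1335 ≈ 38.13 kN.
ΣF_x = 0: O_x − T·cos64° = 0 → O_x = 38.1335 × 0.438371 = 16.72 kN.
ΣF_y = 0: O_y + T·sin64° − 5 − 40 = 0 → O_y = 45 − 38.1335 × 0.898794 = 10.73 kN.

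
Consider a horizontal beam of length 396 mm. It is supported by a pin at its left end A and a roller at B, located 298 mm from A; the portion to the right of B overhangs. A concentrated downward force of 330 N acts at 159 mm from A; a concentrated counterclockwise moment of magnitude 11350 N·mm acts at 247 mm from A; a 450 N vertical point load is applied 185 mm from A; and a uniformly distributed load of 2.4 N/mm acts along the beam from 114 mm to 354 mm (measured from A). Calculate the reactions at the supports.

Resultant of the distributed load: 2.4 × 240 = 576 N at 234 mm from A.
ΣM about A: B_y·298 − 330·159 + 11350 − 450·185 − (2.4·240)·234 = 0 → B_y = 259154/298 = 869.644 ≈ 869.6 N.
ΣF_y = 0: A_y + 869.644 − 330 − 450 − 2.4·240 = 0 → A_y = 486.4 N.
ΣF_x = 0: no horizontal applied forces, so A_x = 0.

A_x = 0, A_y = 486.4 N, B_y = 869.6 N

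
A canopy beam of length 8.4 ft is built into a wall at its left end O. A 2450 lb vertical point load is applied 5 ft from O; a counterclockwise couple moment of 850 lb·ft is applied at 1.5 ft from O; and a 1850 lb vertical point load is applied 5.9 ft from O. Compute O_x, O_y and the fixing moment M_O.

ΣF_x = 0: O_x = 0.
ΣF_y = 0: O_y − 2450 − 1850 = 0 → O_y = 4300 lb.
ΣM about O: M_O − 2450·5 + 850 − 1850·5.9 = 0 → M_O = 22320 lb·ft.

O_x = 0, O_y = 4300 lb, M_O = 22320 lb·ft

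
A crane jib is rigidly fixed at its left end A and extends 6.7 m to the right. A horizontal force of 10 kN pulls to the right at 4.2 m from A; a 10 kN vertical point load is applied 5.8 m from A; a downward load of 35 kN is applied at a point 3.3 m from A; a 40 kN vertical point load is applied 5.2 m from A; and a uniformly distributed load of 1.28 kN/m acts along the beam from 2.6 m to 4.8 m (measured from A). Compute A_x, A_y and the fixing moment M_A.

A_x = -10.00 kN, A_y = 87.82 kN, M_A = 391.9 kN·m

Resultant of the distributed load: 1.28 × 2.2 = 2.816 kN at 3.7 m from A.
ΣF_x = 0: A_x + 10 = 0 → A_x = -10.00 kN.
ΣF_y = 0: A_y − 10 − 35 − 40 − 1.28·2.2 = 0 → A_y = 87.82 kN.
ΣM about A: M_A − 10·5.8 − 35·3.3 − 40·5.2 − (1.28·2.2)·3.7 = 0 → M_A = 391.9 kN·m.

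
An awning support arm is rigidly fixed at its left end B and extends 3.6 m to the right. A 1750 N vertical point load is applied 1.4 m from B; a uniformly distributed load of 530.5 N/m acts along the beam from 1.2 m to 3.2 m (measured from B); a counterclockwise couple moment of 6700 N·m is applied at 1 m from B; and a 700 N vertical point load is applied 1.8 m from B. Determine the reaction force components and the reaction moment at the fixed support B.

Resultant of the distributed load: 530.5 × 2 = 1061 N at 2.2 m from B.
ΣF_x = 0: B_x = 0.
ΣF_y = 0: B_y − 1750 − 530.5·2 − 700 = 0 → B_y = 3511 N.
ΣM about B: M_B − 1750·1.4 − (530.5·2)·2.2 + 6700 − 700·1.8 = 0 → M_B = -655.8 N·m.

B_x = 0, B_y = 3511 N, M_B = -655.8 N·m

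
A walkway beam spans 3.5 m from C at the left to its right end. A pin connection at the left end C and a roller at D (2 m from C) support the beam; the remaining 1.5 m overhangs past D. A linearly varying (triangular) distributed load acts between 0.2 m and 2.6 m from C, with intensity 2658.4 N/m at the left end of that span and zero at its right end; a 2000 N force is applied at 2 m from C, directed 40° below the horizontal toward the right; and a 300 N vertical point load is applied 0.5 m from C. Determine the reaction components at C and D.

C_x = -1532 N, C_y = 1820 N, D_y = 2956 N

Resultant of the triangular load: ½ × 2658.4 × 2.4 = 3190.08 N, acting at 1 m from C (one-third of the span from the peak).
ΣM about C: D_y·2 − (½·2658.4·2.4)·1 − 2000·sin40°·2 − 300·0.5 = 0 → D_y = 5911.23/2 = 2955.61 ≈ 2956 N.
ΣF_y = 0: C_y + 2955.61 − ½·2658.4·2.4 − 2000·sin40° − 300 = 0 → C_y = 1820 N.
ΣF_x = 0: C_x + 2000·cos40° = 0 → C_x = -1532 N.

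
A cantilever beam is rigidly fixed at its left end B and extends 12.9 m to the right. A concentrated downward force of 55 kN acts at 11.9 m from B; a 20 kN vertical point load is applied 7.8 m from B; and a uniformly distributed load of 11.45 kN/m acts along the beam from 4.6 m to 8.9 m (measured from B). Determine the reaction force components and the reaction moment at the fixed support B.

Resultant of the distributed load: 11.45 × 4.3 = 49.235 kN at 6.75 m from B.
ΣF_x = 0: B_x = 0.
ΣF_y = 0: B_y − 55 − 20 − 11.45·4.3 = 0 → B_y = 124.2 kN.
ΣM about B: M_B − 55·11.9 − 20·7.8 − (11.45·4.3)·6.75 = 0 → M_B = 1143 kN·m.

B_x = 0, B_y = 124.2 kN, M_B = 1143 kN·m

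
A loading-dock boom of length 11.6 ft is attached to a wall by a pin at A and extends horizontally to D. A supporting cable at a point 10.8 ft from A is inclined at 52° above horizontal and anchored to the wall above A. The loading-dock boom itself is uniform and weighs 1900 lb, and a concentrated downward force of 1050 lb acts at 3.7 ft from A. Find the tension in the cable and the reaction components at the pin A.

T = 1751 lb, A_x = 1078 lb, A_y = 1570 lb

ΣM about A: T·sin52°·10.8 − 1900·5.8 − 1050·3.7 = 0 → T = 14905/(10.8·0.788011) = 1751.36 ≈ 1751 lb.
ΣF_x = 0: A_x − T·cos52° = 0 → A_x = 1751.36 × 0.615661 = 1078 lb.
ΣF_y = 0: A_y + T·sin52° − 1900 − 1050 = 0 → A_y = 2950 − 1751.36 × 0.788011 = 1570 lb.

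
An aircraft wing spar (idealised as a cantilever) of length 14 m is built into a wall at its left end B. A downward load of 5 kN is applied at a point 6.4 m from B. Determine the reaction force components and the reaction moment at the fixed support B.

ΣF_x = 0: B_x = 0.
ΣF_y = 0: B_y − 5 = 0 → B_y = 5.000 kN.
ΣM about B: M_B − 5·6.4 = 0 → M_B = 32.00 kN·m.

B_x = 0, B_y = 5.000 kN, M_B = 32.00 kN·m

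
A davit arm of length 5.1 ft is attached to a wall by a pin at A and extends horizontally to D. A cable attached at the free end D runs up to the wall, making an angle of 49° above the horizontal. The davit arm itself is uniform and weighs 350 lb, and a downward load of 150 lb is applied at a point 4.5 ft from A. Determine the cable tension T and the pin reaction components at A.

T = 407.2 lb, A_x = 267.2 lb, A_y = 192.6 lb

ΣM about A: T·sin49°·5.1 − 350·2.55 − 150·4.5 = 0 → T = 1567.5/(5.1·0.75471) = 407.246 ≈ 407.2 lb.
ΣF_x = 0: A_x − T·cos49° = 0 → A_x = 407.246 × 0.656059 = 267.2 lb.
ΣF_y = 0: A_y + T·sin49° − 350 − 150 = 0 → A_y = 500 − 407.246 × 0.75471 = 192.6 lb.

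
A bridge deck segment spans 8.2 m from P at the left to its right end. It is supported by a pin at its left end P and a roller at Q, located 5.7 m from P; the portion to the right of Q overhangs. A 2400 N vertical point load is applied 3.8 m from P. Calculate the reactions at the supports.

Moments about P: Q_y·5.7 − 2400·3.8 = 0 → Q_y = 9120/5.7 = 1600 N.
ΣF_y = 0: P_y + 1600 − 2400 = 0 → P_y = 800.0 N.
ΣF_x = 0: no horizontal applied forces, so P_x = 0.

P_x = 0, P_y = 800.0 N, Q_y = 1600 N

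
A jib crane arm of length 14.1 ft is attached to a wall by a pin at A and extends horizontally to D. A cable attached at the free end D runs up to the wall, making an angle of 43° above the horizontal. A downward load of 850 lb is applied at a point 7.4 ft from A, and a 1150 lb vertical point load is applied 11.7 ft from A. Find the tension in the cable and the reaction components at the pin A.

ΣM about A: T·sin43°·14.1 − 850·7.4 − 1150·11.7 = 0 → T = 19745/(14.1·0.681998) = 2053.31 ≈ 2053 lb.
ΣF_x = 0: A_x − T·cos43° = 0 → A_x = 2053.31 × 0.731354 = 1502 lb.
ΣF_y = 0: A_y + T·sin43° − 850 − 1150 = 0 → A_y = 2000 − 2053.31 × 0.681998 = 599.6 lb.

T = 2053 lb, A_x = 1502 lb, A_y = 599.6 lb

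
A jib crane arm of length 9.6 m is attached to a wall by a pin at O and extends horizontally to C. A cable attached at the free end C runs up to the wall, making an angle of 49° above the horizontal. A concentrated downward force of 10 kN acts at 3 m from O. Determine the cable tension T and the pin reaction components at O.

T = 4.141 kN, O_x = 2.717 kN, O_y = 6.875 kN

ΣM about O: T·sin49°·9.6 − 10·3 = 0 → T = 30/(9.6·0.75471) = 4.14066 ≈ 4.141 kN.
ΣF_x = 0: O_x − T·cos49° = 0 → O_x = 4.14066 × 0.656059 = 2.717 kN.
ΣF_y = 0: O_y + T·sin49° − 10 = 0 → O_y = 10 − 4.14066 × 0.75471 = 6.875 kN.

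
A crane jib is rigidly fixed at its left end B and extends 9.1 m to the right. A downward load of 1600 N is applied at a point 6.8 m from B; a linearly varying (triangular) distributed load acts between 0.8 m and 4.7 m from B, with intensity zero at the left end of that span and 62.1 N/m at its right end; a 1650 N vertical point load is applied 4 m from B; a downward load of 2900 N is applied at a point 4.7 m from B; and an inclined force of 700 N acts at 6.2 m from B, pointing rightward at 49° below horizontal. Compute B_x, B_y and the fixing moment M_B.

Resultant of the triangular load: ½ × 62.1 × 3.9 = 121.095 N, acting at 3.4 m from B (one-third of the span from the peak).
ΣF_x = 0: B_x + 700·cos49° = 0 → B_x = -459.2 N.
ΣF_y = 0: B_y − 1600 − ½·62.1·3.9 − 1650 − 2900 − 700·sin49° = 0 → B_y = 6799 N.
ΣM about B: M_B − 1600·6.8 − (½·62.1·3.9)·3.4 − 1650·4 − 2900·4.7 − 700·sin49°·6.2 = 0 → M_B = 34800 N·m.

B_x = -459.2 N, B_y = 6799 N, M_B = 34800 N·m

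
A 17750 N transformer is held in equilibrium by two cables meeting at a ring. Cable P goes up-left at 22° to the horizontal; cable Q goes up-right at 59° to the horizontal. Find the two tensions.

ΣF_x = 0: −T_P·cos22° + T_Q·cos59° = 0 → T_Q = 1.80022·T_P.
ΣF_y = 0: T_P·sin22° + T_Q·sin59° = 17750.
Substitute: T_P·(0.374607 + 1.80022·0.857167) = 17750 → T_P = 9255.9 ≈ 9256 N.
Then T_Q = 1.80022 × 9255.9 = 16660 N.

T_P = 9256 N, T_Q = 16660 N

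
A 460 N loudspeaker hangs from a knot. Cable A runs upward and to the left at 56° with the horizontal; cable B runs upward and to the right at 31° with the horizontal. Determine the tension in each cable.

ΣF_x = 0: −T_A·cos56° + T_B·cos31° = 0 → T_B = 0.652373·T_A.
ΣF_y = 0: T_A·sin56° + T_B·sin31° = 460.
Substitute: T_A·(0.829038 + 0.652373·0.515038) = 460 → T_A = 394.838 ≈ 394.8 N.
Then T_B = 0.652373 × 394.838 = 257.6 N.

T_A = 394.8 N, T_B = 257.6 N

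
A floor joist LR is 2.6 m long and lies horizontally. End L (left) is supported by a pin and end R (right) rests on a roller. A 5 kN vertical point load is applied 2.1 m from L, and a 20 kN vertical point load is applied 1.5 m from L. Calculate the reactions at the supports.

Taking moments about L: R_y·2.6 − 5·2.1 − 20·1.5 = 0 → R_y = 40.5/2.6 = 15.5769 ≈ 15.58 kN.
ΣF_y = 0: L_y + 15.5769 − 5 − 20 = 0 → L_y = 9.423 kN.
ΣF_x = 0: no horizontal applied forces, so L_x = 0.

L_x = 0, L_y = 9.423 kN, R_y = 15.58 kN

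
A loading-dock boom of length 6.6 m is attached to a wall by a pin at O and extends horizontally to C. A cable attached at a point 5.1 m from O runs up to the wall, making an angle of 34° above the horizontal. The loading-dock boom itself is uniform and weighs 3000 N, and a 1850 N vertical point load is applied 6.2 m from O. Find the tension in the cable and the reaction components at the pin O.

ΣM about O: T·sin34°·5.1 − 3000·3.3 − 1850·6.2 = 0 → T = 21370/(5.1·0.559193) = 7493.29 ≈ 7493 N.
ΣF_x = 0: O_x − T·cos34° = 0 → O_x = 7493.29 × 0.829038 = 6212 N.
ΣF_y = 0: O_y + T·sin34° − 3000 − 1850 = 0 → O_y = 4850 − 7493.29 × 0.559193 = 659.8 N.

T = 7493 N, O_x = 6212 N, O_y = 659.8 N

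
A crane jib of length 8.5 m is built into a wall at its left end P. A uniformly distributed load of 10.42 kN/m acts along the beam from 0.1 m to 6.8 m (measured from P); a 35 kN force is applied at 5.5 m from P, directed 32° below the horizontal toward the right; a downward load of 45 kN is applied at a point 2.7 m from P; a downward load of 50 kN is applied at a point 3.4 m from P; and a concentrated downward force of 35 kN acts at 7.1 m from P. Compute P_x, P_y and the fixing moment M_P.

P_x = -29.68 kN, P_y = 218.4 kN, M_P = 882.9 kN·m

Resultant of the distributed load: 10.42 × 6.7 = 69.814 kN at 3.45 m from P.
ΣF_x = 0: P_x + 35·cos32° = 0 → P_x = -29.68 kN.
ΣF_y = 0: P_y − 10.42·6.7 − 35·sin32° − 45 − 50 − 35 = 0 → P_y = 218.4 kN.
ΣM about P: M_P − (10.42·6.7)·3.45 − 35·sin32°·5.5 − 45·2.7 − 50·3.4 − 35·7.1 = 0 → M_P = 882.9 kN·m.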